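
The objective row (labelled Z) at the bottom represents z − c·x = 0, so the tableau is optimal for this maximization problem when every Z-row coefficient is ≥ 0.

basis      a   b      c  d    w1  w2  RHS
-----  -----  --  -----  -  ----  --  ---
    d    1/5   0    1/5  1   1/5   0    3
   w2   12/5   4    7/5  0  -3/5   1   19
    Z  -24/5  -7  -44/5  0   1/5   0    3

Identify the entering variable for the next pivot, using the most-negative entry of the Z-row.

c

Negative Z-row entries: a: -24/5, b: -7, c: -44/5.
The most negative is -44/5 in column c, so c enters.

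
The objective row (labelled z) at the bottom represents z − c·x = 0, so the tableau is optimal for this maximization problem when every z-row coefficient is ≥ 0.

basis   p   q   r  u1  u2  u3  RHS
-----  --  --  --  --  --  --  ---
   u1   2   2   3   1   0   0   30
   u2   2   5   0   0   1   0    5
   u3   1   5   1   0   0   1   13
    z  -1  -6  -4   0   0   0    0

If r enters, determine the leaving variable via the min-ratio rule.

u1

Column r entries and ratios — u1: 30/3 = 10; u2: 0 ≤ 0, skip; u3: 13/1 = 13.
Smallest ratio is 10 in the row of u1, so u1 leaves.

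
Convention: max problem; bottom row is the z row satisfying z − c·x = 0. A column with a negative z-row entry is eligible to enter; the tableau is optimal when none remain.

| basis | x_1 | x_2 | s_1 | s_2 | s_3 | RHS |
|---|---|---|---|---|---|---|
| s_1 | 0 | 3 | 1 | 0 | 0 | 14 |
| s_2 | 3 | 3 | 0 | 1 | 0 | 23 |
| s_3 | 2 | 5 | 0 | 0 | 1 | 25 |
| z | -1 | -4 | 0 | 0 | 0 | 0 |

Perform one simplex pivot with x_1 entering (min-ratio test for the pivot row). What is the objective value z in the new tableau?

23/3

Ratio test on column x_1 — row 1: entry 0 ≤ 0; row 2: 23/3 = 23/3; row 3: 25/2 = 25/2. Minimum is 23/3 at row 2 (s_2 leaves); pivot element 3.
Pivot on row 2; the z-row RHS becomes 0 − (-1)·(23/3) = 23/3.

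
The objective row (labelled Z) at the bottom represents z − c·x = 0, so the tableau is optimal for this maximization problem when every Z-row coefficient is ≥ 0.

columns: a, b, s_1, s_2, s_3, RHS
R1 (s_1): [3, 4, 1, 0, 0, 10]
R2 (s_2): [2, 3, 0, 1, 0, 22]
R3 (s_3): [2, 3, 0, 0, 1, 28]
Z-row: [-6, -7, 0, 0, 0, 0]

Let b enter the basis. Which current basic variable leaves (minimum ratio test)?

s_1

Column b entries and ratios — s_1: 10/4 = 5/2; s_2: 22/3 = 22/3; s_3: 28/3 = 28/3.
Smallest ratio is 5/2 in the row of s_1, so s_1 leaves.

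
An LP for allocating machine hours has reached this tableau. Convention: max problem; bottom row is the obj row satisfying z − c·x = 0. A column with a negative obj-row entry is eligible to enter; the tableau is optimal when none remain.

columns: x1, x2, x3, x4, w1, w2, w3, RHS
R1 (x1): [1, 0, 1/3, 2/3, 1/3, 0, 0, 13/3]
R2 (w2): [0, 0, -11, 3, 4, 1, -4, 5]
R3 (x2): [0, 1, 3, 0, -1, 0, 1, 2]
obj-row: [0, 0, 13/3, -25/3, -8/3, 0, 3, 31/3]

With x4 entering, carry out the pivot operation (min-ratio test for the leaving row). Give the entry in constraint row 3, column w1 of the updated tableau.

Ratio test on column x4 — row 1: (13/3)/(2/3) = 13/2; row 2: 5/3 = 5/3; row 3: entry 0 ≤ 0. Minimum is 5/3 at row 2 (w2 leaves); pivot element 3.
Divide row 2 by 3; eliminate column x4 from the other rows.
Row 3 update in column w1: -1 − 0·(4/3) = -1.

-1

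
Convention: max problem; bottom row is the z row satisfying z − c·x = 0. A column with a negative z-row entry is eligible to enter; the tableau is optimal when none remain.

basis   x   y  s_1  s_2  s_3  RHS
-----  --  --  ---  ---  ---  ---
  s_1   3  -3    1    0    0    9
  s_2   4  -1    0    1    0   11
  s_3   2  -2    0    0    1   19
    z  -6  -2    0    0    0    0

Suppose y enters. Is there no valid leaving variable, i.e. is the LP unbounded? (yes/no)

yes

Every constraint-row entry in column y is ≤ 0, so increasing y is unbounded.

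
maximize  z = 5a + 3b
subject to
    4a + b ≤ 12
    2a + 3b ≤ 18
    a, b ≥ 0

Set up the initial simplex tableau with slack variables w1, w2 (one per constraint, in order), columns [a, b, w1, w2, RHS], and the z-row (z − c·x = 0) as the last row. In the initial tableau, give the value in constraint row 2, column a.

2

Constraint 2 has coefficient 2 on a.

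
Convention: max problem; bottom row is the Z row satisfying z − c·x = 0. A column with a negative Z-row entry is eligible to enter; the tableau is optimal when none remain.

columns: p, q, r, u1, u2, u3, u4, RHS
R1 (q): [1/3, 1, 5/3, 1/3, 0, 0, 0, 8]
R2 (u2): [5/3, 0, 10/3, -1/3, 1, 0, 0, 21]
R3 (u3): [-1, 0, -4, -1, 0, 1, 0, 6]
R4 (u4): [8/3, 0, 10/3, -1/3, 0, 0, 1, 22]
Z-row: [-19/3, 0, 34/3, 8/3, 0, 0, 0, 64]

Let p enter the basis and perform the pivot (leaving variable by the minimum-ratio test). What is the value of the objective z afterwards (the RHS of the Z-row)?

Ratio test on column p — row 1: 8/(1/3) = 24; row 2: 21/(5/3) = 63/5; row 3: entry -1 ≤ 0; row 4: 22/(8/3) = 33/4. Minimum is 33/4 at row 4 (u4 leaves); pivot element 8/3.
Pivot on row 4; the Z-row RHS becomes 64 − (-19/3)·(33/4) = 465/4.

465/4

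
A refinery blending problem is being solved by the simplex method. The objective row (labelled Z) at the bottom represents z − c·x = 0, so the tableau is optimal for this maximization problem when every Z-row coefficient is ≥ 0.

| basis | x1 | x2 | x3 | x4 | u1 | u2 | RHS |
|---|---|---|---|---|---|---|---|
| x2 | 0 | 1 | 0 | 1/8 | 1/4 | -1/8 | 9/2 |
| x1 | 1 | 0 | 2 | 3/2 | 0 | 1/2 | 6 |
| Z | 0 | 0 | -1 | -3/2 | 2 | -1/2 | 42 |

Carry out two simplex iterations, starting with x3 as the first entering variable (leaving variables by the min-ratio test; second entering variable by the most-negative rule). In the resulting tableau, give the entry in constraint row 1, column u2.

-1/6

Ratio test on column x3 — row 1: entry 0 ≤ 0; row 2: 6/2 = 3. Minimum is 3 at row 2 (x1 leaves); pivot element 2.
Divide row 2 by 2; eliminate column x3 from the other rows.
Second iteration: most negative Z-row entry is -3/4 in column x4, so x4 enters.
Ratio test on column x4 — row 1: (9/2)/(1/8) = 36; row 2: 3/(3/4) = 4. Minimum is 4 at row 2 (x3 leaves); pivot element 3/4.
Divide row 2 by 3/4; eliminate column x4 from the other rows.
After both pivots, the entry at constraint row 1, column u2 is -1/6.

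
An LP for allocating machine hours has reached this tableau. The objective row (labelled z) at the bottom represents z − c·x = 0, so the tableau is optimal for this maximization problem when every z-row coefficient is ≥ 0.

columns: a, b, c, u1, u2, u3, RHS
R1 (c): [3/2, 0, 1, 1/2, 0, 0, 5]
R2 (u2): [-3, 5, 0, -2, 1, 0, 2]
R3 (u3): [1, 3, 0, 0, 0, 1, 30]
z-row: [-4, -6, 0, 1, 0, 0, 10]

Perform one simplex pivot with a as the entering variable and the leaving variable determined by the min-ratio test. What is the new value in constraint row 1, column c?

2/3

Ratio test on column a — row 1: 5/(3/2) = 10/3; row 2: entry -3 ≤ 0; row 3: 30/1 = 30. Minimum is 10/3 at row 1 (c leaves); pivot element 3/2.
Divide row 1 by 3/2; eliminate column a from the other rows.
In the new row 1, the c entry is the old entry divided by the pivot: 1/(3/2) = 2/3.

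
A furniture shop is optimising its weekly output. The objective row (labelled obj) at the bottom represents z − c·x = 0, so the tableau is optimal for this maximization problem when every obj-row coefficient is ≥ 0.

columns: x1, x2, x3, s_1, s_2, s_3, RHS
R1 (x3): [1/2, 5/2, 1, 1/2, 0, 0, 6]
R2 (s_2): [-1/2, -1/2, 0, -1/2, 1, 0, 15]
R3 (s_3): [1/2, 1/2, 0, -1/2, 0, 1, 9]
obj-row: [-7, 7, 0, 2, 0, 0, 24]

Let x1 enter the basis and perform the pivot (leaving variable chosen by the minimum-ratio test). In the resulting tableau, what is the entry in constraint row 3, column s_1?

Ratio test on column x1 — row 1: 6/(1/2) = 12; row 2: entry -1/2 ≤ 0; row 3: 9/(1/2) = 18. Minimum is 12 at row 1 (x3 leaves); pivot element 1/2.
Divide row 1 by 1/2; eliminate column x1 from the other rows.
Row 3 update in column s_1: -1/2 − (1/2)·1 = -1.

-1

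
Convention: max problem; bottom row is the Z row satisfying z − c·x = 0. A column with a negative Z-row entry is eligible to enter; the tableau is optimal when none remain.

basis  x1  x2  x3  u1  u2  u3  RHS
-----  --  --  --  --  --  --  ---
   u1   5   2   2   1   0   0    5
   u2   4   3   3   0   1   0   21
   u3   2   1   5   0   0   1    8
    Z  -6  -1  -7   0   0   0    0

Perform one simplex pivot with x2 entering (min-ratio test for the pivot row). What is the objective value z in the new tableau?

Ratio test on column x2 — row 1: 5/2 = 5/2; row 2: 21/3 = 7; row 3: 8/1 = 8. Minimum is 5/2 at row 1 (u1 leaves); pivot element 2.
Pivot on row 1; the Z-row RHS becomes 0 − (-1)·(5/2) = 5/2.

5/2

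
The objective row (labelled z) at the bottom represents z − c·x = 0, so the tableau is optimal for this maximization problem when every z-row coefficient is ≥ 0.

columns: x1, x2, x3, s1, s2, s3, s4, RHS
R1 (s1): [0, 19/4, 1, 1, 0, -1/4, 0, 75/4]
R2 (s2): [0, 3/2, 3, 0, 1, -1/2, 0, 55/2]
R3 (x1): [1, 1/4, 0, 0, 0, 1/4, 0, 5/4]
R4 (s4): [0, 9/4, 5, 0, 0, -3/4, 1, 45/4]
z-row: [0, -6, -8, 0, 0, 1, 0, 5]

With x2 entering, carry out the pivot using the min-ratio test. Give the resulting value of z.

545/19

Ratio test on column x2 — row 1: (75/4)/(19/4) = 75/19; row 2: (55/2)/(3/2) = 55/3; row 3: (5/4)/(1/4) = 5; row 4: (45/4)/(9/4) = 5. Minimum is 75/19 at row 1 (s1 leaves); pivot element 19/4.
Pivot on row 1; the z-row RHS becomes 5 − (-6)·(75/19) = 545/19.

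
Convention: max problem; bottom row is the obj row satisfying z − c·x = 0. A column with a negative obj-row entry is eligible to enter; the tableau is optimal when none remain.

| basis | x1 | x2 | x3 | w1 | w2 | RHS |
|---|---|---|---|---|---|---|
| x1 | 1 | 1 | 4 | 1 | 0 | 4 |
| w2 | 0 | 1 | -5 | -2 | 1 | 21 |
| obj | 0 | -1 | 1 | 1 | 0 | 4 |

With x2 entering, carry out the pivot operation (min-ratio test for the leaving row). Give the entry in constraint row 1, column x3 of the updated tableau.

Ratio test on column x2 — row 1: 4/1 = 4; row 2: 21/1 = 21. Minimum is 4 at row 1 (x1 leaves); pivot element 1.
Divide row 1 by 1; eliminate column x2 from the other rows.
In the new row 1, the x3 entry is the old entry divided by the pivot: 4/1 = 4.

4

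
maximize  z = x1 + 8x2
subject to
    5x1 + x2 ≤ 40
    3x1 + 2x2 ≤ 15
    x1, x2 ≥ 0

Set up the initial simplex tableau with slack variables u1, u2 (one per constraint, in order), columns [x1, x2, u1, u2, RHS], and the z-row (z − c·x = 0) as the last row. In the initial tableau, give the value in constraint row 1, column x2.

1

Constraint 1 has coefficient 1 on x2.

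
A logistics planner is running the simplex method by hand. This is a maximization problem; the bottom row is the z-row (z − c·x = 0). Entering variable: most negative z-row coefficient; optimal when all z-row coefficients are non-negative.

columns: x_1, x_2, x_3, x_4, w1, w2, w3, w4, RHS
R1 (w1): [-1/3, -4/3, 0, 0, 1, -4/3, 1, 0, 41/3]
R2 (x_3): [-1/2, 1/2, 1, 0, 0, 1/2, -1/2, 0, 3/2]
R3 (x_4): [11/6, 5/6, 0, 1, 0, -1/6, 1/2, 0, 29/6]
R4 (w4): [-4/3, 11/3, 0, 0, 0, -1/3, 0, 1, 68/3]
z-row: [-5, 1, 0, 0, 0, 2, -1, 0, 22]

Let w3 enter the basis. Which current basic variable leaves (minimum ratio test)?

Column w3 entries and ratios — w1: (41/3)/1 = 41/3; x_3: -1/2 ≤ 0, skip; x_4: (29/6)/(1/2) = 29/3; w4: 0 ≤ 0, skip.
Smallest ratio is 29/3 in the row of x_4, so x_4 leaves.

x_4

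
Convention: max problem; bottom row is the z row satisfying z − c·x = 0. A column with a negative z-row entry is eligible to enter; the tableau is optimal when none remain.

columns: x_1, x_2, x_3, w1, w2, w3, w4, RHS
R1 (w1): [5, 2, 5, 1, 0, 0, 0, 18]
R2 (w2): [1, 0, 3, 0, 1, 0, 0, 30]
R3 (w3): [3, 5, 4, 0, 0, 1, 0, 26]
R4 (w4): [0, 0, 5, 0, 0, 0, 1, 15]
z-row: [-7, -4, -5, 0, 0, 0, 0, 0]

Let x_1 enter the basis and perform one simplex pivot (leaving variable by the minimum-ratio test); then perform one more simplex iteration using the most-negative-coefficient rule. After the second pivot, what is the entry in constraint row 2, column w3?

2/19

Ratio test on column x_1 — row 1: 18/5 = 18/5; row 2: 30/1 = 30; row 3: 26/3 = 26/3; row 4: entry 0 ≤ 0. Minimum is 18/5 at row 1 (w1 leaves); pivot element 5.
Divide row 1 by 5; eliminate column x_1 from the other rows.
Second iteration: most negative z-row entry is -6/5 in column x_2, so x_2 enters.
Ratio test on column x_2 — row 1: (18/5)/(2/5) = 9; row 2: entry -2/5 ≤ 0; row 3: (76/5)/(19/5) = 4; row 4: entry 0 ≤ 0. Minimum is 4 at row 3 (w3 leaves); pivot element 19/5.
Divide row 3 by 19/5; eliminate column x_2 from the other rows.
After both pivots, the entry at constraint row 2, column w3 is 2/19.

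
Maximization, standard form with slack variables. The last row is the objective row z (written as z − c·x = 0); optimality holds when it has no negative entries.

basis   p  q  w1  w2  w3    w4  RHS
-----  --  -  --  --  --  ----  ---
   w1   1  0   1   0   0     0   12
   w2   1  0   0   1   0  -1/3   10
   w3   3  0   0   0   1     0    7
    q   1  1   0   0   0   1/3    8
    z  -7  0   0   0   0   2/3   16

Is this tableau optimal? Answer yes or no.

no

The z-row has a negative entry -7 in column p, so it is not optimal.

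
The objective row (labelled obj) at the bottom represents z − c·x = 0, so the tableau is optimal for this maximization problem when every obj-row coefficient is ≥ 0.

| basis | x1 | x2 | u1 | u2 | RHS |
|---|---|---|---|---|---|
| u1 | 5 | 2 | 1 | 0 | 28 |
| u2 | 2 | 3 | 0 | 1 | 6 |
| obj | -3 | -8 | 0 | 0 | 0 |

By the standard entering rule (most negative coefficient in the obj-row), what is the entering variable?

x2

Negative obj-row entries: x1: -3, x2: -8.
The most negative is -8 in column x2, so x2 enters.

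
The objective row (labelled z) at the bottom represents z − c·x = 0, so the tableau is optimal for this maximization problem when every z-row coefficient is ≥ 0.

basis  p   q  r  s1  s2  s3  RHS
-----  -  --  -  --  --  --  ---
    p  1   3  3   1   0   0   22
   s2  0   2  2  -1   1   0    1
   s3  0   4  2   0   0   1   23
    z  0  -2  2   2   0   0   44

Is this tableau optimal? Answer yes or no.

no

The z-row has a negative entry -2 in column q, so it is not optimal.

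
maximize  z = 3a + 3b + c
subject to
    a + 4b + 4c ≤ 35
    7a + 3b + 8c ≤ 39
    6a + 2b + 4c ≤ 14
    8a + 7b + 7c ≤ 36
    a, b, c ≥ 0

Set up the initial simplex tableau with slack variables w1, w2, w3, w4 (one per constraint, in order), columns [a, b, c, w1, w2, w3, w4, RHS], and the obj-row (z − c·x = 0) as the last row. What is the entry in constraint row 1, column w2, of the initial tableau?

0

Slack w2 belongs to constraint 2; its column is the unit vector e_2, so the entry in row 1 is 0.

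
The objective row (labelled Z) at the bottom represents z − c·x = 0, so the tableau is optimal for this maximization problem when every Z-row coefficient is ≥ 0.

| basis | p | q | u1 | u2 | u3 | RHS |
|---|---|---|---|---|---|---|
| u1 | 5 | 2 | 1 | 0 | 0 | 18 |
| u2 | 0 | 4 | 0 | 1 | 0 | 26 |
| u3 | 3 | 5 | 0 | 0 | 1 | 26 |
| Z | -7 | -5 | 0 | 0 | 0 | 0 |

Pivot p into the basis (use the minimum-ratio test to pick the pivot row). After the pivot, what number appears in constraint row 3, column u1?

-3/5

Ratio test on column p — row 1: 18/5 = 18/5; row 2: entry 0 ≤ 0; row 3: 26/3 = 26/3. Minimum is 18/5 at row 1 (u1 leaves); pivot element 5.
Divide row 1 by 5; eliminate column p from the other rows.
Row 3 update in column u1: 0 − 3·(1/5) = -3/5.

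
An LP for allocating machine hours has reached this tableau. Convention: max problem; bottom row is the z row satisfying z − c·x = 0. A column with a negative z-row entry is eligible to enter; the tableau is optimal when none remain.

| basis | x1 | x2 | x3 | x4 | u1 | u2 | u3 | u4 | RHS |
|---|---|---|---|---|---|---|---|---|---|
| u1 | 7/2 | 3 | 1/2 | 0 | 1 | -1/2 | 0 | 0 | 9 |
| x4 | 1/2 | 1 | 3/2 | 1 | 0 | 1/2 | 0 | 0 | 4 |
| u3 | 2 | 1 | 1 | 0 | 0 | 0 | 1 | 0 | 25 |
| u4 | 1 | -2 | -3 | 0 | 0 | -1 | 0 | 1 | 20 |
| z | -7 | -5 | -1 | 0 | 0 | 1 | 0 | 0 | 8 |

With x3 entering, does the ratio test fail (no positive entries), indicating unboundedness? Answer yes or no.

Column x3 has positive entries in row(s) 1, 2, 3, so the ratio test bounds it — not unbounded.

no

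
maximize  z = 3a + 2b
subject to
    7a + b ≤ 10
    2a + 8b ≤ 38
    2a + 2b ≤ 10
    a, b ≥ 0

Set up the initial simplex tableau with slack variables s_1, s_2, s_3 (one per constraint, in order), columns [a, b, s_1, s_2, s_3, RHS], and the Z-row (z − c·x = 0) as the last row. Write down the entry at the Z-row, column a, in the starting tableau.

-3

The Z-row carries the negated objective coefficients: the a entry is -3.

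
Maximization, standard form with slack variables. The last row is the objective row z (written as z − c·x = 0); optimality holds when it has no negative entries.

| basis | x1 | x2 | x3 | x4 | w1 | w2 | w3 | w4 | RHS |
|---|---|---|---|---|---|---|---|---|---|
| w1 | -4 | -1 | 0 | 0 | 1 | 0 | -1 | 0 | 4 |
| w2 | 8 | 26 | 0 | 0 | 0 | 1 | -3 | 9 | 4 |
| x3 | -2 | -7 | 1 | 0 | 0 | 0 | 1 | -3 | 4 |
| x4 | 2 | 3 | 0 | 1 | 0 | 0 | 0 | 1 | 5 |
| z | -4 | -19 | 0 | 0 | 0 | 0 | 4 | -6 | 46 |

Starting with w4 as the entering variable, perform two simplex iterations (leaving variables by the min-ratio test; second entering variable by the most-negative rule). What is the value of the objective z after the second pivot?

Ratio test on column w4 — row 1: entry 0 ≤ 0; row 2: 4/9 = 4/9; row 3: entry -3 ≤ 0; row 4: 5/1 = 5. Minimum is 4/9 at row 2 (w2 leaves); pivot element 9.
Pivot on row 2; the z-row RHS becomes 46 − (-6)·(4/9) = 146/3.
Next entering variable (most negative z-row entry -5/3): x2.
Ratio test on column x2 — row 1: entry -1 ≤ 0; row 2: (4/9)/(26/9) = 2/13; row 3: (16/3)/(5/3) = 16/5; row 4: (41/9)/(1/9) = 41. Minimum is 2/13 at row 2 (w4 leaves); pivot element 26/9.
After the second pivot the z-row RHS is 146/3 − (-5/3)·(2/13) = 636/13.

636/13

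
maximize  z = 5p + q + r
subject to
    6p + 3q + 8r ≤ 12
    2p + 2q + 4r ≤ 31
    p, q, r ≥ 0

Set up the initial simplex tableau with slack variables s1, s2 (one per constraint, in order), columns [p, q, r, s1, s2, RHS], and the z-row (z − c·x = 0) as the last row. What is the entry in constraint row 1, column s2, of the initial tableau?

0

Slack s2 belongs to constraint 2; its column is the unit vector e_2, so the entry in row 1 is 0.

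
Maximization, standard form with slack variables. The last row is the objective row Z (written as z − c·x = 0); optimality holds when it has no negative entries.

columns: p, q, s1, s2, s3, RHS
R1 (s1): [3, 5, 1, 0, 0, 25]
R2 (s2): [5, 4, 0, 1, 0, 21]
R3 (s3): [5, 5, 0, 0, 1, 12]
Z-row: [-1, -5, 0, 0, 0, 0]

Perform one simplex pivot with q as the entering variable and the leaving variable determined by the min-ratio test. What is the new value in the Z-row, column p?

Ratio test on column q — row 1: 25/5 = 5; row 2: 21/4 = 21/4; row 3: 12/5 = 12/5. Minimum is 12/5 at row 3 (s3 leaves); pivot element 5.
Divide row 3 by 5; eliminate column q from the other rows.
Z-row update in column p: -1 − (-5)·1 = 4.

4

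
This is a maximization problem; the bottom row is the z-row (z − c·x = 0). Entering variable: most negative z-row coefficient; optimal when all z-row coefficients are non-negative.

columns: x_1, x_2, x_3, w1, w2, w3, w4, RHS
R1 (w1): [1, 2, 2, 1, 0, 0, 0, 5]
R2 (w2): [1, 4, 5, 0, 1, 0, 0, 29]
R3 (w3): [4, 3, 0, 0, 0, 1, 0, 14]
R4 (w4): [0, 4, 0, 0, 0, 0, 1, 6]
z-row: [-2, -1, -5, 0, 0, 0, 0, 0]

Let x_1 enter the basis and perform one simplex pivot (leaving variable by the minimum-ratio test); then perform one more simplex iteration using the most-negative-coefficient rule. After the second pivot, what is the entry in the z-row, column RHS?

43/4

Ratio test on column x_1 — row 1: 5/1 = 5; row 2: 29/1 = 29; row 3: 14/4 = 7/2; row 4: entry 0 ≤ 0. Minimum is 7/2 at row 3 (w3 leaves); pivot element 4.
Divide row 3 by 4; eliminate column x_1 from the other rows.
Second iteration: most negative z-row entry is -5 in column x_3, so x_3 enters.
Ratio test on column x_3 — row 1: (3/2)/2 = 3/4; row 2: (51/2)/5 = 51/10; row 3: entry 0 ≤ 0; row 4: entry 0 ≤ 0. Minimum is 3/4 at row 1 (w1 leaves); pivot element 2.
Divide row 1 by 2; eliminate column x_3 from the other rows.
After both pivots, the entry at the z-row, column RHS is 43/4.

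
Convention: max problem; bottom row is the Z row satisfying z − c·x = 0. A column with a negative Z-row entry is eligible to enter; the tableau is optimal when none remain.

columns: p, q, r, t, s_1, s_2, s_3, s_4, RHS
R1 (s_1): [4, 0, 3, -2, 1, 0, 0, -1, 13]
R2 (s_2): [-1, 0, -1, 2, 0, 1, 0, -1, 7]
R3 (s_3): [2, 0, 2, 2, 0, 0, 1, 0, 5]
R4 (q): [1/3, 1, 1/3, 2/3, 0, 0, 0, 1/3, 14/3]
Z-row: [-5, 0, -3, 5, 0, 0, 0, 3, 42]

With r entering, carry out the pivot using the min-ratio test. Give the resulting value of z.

Ratio test on column r — row 1: 13/3 = 13/3; row 2: entry -1 ≤ 0; row 3: 5/2 = 5/2; row 4: (14/3)/(1/3) = 14. Minimum is 5/2 at row 3 (s_3 leaves); pivot element 2.
Pivot on row 3; the Z-row RHS becomes 42 − (-3)·(5/2) = 99/2.

99/2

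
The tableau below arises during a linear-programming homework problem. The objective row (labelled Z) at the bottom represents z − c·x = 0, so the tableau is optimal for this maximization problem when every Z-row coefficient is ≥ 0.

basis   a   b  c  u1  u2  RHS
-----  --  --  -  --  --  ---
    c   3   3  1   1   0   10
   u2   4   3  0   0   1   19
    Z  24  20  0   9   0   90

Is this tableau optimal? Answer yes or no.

yes

Every Z-row coefficient is ≥ 0, so the tableau is optimal.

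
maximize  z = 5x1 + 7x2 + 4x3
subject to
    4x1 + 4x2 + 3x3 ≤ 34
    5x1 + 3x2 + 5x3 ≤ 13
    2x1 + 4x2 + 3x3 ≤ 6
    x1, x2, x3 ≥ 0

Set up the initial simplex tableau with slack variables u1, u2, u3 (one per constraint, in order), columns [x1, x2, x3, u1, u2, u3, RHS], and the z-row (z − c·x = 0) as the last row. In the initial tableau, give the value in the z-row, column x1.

-5

The z-row carries the negated objective coefficients: the x1 entry is -5.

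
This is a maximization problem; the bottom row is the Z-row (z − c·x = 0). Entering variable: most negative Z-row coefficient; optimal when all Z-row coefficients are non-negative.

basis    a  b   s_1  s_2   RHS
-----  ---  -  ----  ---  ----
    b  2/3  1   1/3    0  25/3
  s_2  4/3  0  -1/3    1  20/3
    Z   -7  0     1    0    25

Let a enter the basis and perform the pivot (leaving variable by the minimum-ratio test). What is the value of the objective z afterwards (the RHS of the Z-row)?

Ratio test on column a — row 1: (25/3)/(2/3) = 25/2; row 2: (20/3)/(4/3) = 5. Minimum is 5 at row 2 (s_2 leaves); pivot element 4/3.
Pivot on row 2; the Z-row RHS becomes 25 − (-7)·5 = 60.

60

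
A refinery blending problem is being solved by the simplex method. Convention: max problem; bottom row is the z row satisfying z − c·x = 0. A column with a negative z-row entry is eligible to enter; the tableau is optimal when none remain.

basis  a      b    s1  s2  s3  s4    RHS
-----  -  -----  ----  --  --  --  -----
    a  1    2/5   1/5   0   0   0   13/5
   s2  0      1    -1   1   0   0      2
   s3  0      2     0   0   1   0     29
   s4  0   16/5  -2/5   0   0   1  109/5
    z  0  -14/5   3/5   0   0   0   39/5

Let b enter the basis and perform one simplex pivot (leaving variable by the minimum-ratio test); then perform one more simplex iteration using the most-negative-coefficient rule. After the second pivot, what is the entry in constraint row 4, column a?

Ratio test on column b — row 1: (13/5)/(2/5) = 13/2; row 2: 2/1 = 2; row 3: 29/2 = 29/2; row 4: (109/5)/(16/5) = 109/16. Minimum is 2 at row 2 (s2 leaves); pivot element 1.
Divide row 2 by 1; eliminate column b from the other rows.
Second iteration: most negative z-row entry is -11/5 in column s1, so s1 enters.
Ratio test on column s1 — row 1: (9/5)/(3/5) = 3; row 2: entry -1 ≤ 0; row 3: 25/2 = 25/2; row 4: (77/5)/(14/5) = 11/2. Minimum is 3 at row 1 (a leaves); pivot element 3/5.
Divide row 1 by 3/5; eliminate column s1 from the other rows.
After both pivots, the entry at constraint row 4, column a is -14/3.

-14/3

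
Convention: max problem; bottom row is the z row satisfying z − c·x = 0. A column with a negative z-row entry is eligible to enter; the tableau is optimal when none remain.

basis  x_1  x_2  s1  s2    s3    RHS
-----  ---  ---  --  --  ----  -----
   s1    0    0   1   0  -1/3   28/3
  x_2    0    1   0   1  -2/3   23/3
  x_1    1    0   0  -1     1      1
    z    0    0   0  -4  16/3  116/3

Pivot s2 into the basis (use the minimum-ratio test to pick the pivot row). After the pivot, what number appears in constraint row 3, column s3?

Ratio test on column s2 — row 1: entry 0 ≤ 0; row 2: (23/3)/1 = 23/3; row 3: entry -1 ≤ 0. Minimum is 23/3 at row 2 (x_2 leaves); pivot element 1.
Divide row 2 by 1; eliminate column s2 from the other rows.
Row 3 update in column s3: 1 − (-1)·(-2/3) = 1/3.

1/3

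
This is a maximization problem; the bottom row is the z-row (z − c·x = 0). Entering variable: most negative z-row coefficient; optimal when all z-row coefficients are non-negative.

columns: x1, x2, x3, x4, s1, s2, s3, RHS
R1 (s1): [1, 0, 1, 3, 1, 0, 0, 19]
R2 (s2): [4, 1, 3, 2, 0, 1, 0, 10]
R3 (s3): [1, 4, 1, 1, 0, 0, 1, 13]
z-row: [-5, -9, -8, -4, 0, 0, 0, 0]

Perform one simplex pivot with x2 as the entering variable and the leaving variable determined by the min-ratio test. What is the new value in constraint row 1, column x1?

1

Ratio test on column x2 — row 1: entry 0 ≤ 0; row 2: 10/1 = 10; row 3: 13/4 = 13/4. Minimum is 13/4 at row 3 (s3 leaves); pivot element 4.
Divide row 3 by 4; eliminate column x2 from the other rows.
Row 1 update in column x1: 1 − 0·(1/4) = 1.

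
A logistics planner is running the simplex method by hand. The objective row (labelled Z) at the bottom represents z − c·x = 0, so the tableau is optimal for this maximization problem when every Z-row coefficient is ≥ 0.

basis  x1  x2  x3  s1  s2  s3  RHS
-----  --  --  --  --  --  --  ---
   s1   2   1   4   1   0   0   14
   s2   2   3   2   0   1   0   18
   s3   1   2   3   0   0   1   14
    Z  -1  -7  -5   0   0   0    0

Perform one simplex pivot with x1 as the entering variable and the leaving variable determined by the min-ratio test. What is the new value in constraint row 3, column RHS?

7

Ratio test on column x1 — row 1: 14/2 = 7; row 2: 18/2 = 9; row 3: 14/1 = 14. Minimum is 7 at row 1 (s1 leaves); pivot element 2.
Divide row 1 by 2; eliminate column x1 from the other rows.
Row 3 update in column RHS: 14 − 1·7 = 7.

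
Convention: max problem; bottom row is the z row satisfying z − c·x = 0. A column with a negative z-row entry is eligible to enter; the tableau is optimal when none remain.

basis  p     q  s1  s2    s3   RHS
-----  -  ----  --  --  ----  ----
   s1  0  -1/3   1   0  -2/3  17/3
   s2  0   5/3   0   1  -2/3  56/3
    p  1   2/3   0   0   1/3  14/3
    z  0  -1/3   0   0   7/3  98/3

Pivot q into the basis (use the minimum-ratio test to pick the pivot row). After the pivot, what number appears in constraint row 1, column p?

Ratio test on column q — row 1: entry -1/3 ≤ 0; row 2: (56/3)/(5/3) = 56/5; row 3: (14/3)/(2/3) = 7. Minimum is 7 at row 3 (p leaves); pivot element 2/3.
Divide row 3 by 2/3; eliminate column q from the other rows.
Row 1 update in column p: 0 − (-1/3)·(3/2) = 1/2.

1/2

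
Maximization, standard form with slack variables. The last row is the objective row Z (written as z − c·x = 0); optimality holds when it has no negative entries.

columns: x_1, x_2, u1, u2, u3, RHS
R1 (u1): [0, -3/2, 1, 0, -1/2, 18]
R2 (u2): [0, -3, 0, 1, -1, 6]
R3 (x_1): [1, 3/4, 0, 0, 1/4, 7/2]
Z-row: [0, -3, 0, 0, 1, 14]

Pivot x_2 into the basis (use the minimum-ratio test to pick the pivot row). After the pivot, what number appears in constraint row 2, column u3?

Ratio test on column x_2 — row 1: entry -3/2 ≤ 0; row 2: entry -3 ≤ 0; row 3: (7/2)/(3/4) = 14/3. Minimum is 14/3 at row 3 (x_1 leaves); pivot element 3/4.
Divide row 3 by 3/4; eliminate column x_2 from the other rows.
Row 2 update in column u3: -1 − (-3)·(1/3) = 0.

0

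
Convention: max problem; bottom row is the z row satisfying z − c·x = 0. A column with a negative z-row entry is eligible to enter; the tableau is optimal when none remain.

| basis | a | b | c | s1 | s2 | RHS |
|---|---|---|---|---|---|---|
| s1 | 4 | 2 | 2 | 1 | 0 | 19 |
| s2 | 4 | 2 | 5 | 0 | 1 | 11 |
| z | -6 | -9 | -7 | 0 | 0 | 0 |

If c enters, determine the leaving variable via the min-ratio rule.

Column c entries and ratios — s1: 19/2 = 19/2; s2: 11/5 = 11/5.
Smallest ratio is 11/5 in the row of s2, so s2 leaves.

s2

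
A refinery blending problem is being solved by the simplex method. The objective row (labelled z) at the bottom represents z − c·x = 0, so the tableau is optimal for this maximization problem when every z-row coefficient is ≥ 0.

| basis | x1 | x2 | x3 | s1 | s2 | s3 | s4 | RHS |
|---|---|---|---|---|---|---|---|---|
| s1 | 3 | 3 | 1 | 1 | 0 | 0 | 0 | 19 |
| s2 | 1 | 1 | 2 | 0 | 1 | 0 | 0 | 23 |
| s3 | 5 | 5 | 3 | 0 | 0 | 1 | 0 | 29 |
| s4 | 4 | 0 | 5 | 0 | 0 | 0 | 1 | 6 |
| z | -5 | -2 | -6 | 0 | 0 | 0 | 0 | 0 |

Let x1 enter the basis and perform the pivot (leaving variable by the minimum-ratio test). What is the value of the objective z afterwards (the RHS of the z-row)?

15/2

Ratio test on column x1 — row 1: 19/3 = 19/3; row 2: 23/1 = 23; row 3: 29/5 = 29/5; row 4: 6/4 = 3/2. Minimum is 3/2 at row 4 (s4 leaves); pivot element 4.
Pivot on row 4; the z-row RHS becomes 0 − (-5)·(3/2) = 15/2.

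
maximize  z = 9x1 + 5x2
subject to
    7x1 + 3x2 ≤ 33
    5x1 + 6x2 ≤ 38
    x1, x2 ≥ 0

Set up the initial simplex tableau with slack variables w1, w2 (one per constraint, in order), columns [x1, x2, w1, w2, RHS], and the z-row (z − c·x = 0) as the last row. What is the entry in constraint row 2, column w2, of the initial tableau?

Slack w2 belongs to constraint 2; its column is the unit vector e_2, so the entry in row 2 is 1.

1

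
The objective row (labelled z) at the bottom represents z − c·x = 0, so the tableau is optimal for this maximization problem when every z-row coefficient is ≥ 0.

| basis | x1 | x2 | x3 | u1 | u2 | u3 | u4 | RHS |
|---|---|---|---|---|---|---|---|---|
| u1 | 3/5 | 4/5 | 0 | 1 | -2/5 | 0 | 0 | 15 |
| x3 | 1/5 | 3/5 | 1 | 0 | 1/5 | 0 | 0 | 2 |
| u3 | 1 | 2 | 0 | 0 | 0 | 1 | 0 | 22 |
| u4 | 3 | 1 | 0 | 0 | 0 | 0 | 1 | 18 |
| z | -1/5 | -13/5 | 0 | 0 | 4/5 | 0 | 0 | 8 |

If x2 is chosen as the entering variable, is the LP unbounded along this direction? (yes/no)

Column x2 has positive entries in row(s) 1, 2, 3, 4, so the ratio test bounds it — not unbounded.

no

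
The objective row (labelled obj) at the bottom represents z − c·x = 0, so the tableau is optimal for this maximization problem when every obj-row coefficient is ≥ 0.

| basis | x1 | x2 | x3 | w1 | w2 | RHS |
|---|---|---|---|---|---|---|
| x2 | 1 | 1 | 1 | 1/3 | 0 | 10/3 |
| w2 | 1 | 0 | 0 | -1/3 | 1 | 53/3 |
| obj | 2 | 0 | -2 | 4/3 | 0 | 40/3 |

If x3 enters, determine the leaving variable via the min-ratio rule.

Column x3 entries and ratios — x2: (10/3)/1 = 10/3; w2: 0 ≤ 0, skip.
Smallest ratio is 10/3 in the row of x2, so x2 leaves.

x2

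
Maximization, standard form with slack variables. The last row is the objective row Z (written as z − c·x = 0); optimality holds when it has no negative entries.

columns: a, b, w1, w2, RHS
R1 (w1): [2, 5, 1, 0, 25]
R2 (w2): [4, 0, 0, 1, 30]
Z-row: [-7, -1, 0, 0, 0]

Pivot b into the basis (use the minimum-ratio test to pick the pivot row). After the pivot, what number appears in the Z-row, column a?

Ratio test on column b — row 1: 25/5 = 5; row 2: entry 0 ≤ 0. Minimum is 5 at row 1 (w1 leaves); pivot element 5.
Divide row 1 by 5; eliminate column b from the other rows.
Z-row update in column a: -7 − (-1)·(2/5) = -33/5.

-33/5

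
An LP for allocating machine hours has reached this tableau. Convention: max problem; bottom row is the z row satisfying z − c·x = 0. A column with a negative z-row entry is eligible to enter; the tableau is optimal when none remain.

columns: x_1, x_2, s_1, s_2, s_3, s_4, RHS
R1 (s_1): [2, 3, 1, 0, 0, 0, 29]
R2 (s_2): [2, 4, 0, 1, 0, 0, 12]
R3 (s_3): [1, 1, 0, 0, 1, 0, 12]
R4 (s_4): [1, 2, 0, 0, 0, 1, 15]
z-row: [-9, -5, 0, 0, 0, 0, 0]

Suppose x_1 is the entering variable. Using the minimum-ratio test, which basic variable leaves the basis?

Column x_1 entries and ratios — s_1: 29/2 = 29/2; s_2: 12/2 = 6; s_3: 12/1 = 12; s_4: 15/1 = 15.
Smallest ratio is 6 in the row of s_2, so s_2 leaves.

s_2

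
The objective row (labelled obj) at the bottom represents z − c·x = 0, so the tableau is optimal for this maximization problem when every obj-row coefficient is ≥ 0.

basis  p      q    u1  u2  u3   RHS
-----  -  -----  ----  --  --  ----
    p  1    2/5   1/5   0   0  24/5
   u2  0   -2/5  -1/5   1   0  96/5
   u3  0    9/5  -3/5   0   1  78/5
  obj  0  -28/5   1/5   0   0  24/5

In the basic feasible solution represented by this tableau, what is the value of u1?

0

u1 is not in the basis, so in the current basic feasible solution u1 = 0.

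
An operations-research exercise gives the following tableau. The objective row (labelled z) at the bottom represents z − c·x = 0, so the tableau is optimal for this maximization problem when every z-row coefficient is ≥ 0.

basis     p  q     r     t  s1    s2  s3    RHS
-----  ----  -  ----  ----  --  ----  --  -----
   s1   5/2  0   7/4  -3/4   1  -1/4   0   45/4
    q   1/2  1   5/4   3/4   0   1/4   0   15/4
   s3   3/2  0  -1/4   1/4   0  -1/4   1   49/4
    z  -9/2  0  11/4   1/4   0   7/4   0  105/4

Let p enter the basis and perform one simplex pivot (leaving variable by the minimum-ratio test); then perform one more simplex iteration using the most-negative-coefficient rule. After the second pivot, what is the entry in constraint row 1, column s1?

1/3

Ratio test on column p — row 1: (45/4)/(5/2) = 9/2; row 2: (15/4)/(1/2) = 15/2; row 3: (49/4)/(3/2) = 49/6. Minimum is 9/2 at row 1 (s1 leaves); pivot element 5/2.
Divide row 1 by 5/2; eliminate column p from the other rows.
Second iteration: most negative z-row entry is -11/10 in column t, so t enters.
Ratio test on column t — row 1: entry -3/10 ≤ 0; row 2: (3/2)/(9/10) = 5/3; row 3: (11/2)/(7/10) = 55/7. Minimum is 5/3 at row 2 (q leaves); pivot element 9/10.
Divide row 2 by 9/10; eliminate column t from the other rows.
After both pivots, the entry at constraint row 1, column s1 is 1/3.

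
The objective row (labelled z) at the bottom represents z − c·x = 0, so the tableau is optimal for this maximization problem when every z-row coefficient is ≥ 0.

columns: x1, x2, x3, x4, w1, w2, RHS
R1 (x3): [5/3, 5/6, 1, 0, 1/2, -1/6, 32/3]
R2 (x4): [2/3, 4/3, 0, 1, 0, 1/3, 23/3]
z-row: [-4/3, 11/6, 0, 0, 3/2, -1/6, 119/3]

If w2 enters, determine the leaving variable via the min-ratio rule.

x4

Column w2 entries and ratios — x3: -1/6 ≤ 0, skip; x4: (23/3)/(1/3) = 23.
Smallest ratio is 23 in the row of x4, so x4 leaves.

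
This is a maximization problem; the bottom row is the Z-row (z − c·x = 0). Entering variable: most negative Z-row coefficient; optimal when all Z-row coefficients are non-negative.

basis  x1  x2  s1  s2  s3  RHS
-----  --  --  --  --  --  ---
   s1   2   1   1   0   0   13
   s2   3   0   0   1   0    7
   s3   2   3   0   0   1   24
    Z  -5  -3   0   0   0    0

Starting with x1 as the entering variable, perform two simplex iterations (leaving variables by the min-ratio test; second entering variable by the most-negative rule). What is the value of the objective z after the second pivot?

31

Ratio test on column x1 — row 1: 13/2 = 13/2; row 2: 7/3 = 7/3; row 3: 24/2 = 12. Minimum is 7/3 at row 2 (s2 leaves); pivot element 3.
Pivot on row 2; the Z-row RHS becomes 0 − (-5)·(7/3) = 35/3.
Next entering variable (most negative Z-row entry -3): x2.
Ratio test on column x2 — row 1: (25/3)/1 = 25/3; row 2: entry 0 ≤ 0; row 3: (58/3)/3 = 58/9. Minimum is 58/9 at row 3 (s3 leaves); pivot element 3.
After the second pivot the Z-row RHS is 35/3 − (-3)·(58/9) = 31.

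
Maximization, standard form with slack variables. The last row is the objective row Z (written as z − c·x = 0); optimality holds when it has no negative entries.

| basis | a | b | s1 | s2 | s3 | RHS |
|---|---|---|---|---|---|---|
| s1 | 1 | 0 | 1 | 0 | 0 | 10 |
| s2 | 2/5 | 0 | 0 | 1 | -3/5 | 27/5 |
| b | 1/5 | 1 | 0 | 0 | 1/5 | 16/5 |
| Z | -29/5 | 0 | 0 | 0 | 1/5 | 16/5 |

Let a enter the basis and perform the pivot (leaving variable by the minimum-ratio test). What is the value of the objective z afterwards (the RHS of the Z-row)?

306/5

Ratio test on column a — row 1: 10/1 = 10; row 2: (27/5)/(2/5) = 27/2; row 3: (16/5)/(1/5) = 16. Minimum is 10 at row 1 (s1 leaves); pivot element 1.
Pivot on row 1; the Z-row RHS becomes 16/5 − (-29/5)·10 = 306/5.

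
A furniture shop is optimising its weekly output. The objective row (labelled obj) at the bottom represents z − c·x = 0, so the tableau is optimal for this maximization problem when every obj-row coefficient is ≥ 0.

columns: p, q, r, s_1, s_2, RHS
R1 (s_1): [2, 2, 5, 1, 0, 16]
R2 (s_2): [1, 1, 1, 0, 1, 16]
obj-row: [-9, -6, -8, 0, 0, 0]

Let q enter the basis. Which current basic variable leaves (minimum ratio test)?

Column q entries and ratios — s_1: 16/2 = 8; s_2: 16/1 = 16.
Smallest ratio is 8 in the row of s_1, so s_1 leaves.

s_1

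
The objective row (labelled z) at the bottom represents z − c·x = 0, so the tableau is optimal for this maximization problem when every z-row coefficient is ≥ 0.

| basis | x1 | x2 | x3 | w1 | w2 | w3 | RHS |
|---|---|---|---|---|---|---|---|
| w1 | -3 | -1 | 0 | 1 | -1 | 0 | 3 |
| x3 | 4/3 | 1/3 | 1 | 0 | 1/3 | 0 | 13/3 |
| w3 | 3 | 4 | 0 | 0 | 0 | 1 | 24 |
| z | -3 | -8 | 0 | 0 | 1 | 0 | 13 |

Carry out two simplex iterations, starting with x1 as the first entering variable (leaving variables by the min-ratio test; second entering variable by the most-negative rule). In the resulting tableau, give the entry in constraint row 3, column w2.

-3/13

Ratio test on column x1 — row 1: entry -3 ≤ 0; row 2: (13/3)/(4/3) = 13/4; row 3: 24/3 = 8. Minimum is 13/4 at row 2 (x3 leaves); pivot element 4/3.
Divide row 2 by 4/3; eliminate column x1 from the other rows.
Second iteration: most negative z-row entry is -29/4 in column x2, so x2 enters.
Ratio test on column x2 — row 1: entry -1/4 ≤ 0; row 2: (13/4)/(1/4) = 13; row 3: (57/4)/(13/4) = 57/13. Minimum is 57/13 at row 3 (w3 leaves); pivot element 13/4.
Divide row 3 by 13/4; eliminate column x2 from the other rows.
After both pivots, the entry at constraint row 3, column w2 is -3/13.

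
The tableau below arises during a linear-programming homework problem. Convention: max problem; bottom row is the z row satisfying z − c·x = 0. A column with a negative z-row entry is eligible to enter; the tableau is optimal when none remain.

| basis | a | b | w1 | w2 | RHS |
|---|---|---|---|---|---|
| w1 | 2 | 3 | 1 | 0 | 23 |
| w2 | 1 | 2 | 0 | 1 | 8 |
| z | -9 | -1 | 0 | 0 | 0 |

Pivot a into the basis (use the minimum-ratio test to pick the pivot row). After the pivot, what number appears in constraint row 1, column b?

-1

Ratio test on column a — row 1: 23/2 = 23/2; row 2: 8/1 = 8. Minimum is 8 at row 2 (w2 leaves); pivot element 1.
Divide row 2 by 1; eliminate column a from the other rows.
Row 1 update in column b: 3 − 2·2 = -1.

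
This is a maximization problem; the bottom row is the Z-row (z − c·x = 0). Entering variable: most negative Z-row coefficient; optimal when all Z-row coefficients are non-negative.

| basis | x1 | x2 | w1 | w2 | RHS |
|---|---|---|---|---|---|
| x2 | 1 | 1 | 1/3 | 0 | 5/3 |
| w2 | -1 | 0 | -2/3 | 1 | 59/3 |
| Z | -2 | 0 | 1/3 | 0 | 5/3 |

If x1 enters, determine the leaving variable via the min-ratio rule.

x2

Column x1 entries and ratios — x2: (5/3)/1 = 5/3; w2: -1 ≤ 0, skip.
Smallest ratio is 5/3 in the row of x2, so x2 leaves.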